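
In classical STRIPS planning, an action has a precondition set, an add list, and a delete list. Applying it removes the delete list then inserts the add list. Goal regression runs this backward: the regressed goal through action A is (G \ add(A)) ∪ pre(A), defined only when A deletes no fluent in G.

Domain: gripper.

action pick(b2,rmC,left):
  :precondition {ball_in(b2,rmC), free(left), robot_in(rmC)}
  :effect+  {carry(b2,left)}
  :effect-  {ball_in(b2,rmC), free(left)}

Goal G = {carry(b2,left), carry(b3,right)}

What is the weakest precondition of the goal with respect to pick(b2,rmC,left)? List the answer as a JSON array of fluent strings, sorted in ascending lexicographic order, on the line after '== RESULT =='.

Compute (G \ add) ∪ pre:
  G ∩ del = {}  (empty — regression defined)
  G \ add = {carry(b2,left), carry(b3,right)} \ {carry(b2,left)} = {carry(b3,right)}
  ∪ pre   = {carry(b3,right)} ∪ {ball_in(b2,rmC), free(left), robot_in(rmC)}
          = {ball_in(b2,rmC), carry(b3,right), free(left), robot_in(rmC)}

== RESULT ==
["ball_in(b2,rmC)", "carry(b3,right)", "free(left)", "robot_in(rmC)"]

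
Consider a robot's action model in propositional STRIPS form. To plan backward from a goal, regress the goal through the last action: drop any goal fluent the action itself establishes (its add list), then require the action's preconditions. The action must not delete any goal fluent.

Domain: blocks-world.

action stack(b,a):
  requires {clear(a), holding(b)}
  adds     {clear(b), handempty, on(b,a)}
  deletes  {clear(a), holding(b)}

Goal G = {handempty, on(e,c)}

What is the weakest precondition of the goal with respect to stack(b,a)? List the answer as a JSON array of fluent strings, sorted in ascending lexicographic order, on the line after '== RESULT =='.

Compute (G \ add) ∪ pre:
  G ∩ del = {}  (empty — regression defined)
  G \ add = {handempty, on(e,c)} \ {clear(b), handempty, on(b,a)} = {on(e,c)}
  ∪ pre   = {on(e,c)} ∪ {clear(a), holding(b)}
          = {clear(a), holding(b), on(e,c)}

== RESULT ==
["clear(a)", "holding(b)", "on(e,c)"]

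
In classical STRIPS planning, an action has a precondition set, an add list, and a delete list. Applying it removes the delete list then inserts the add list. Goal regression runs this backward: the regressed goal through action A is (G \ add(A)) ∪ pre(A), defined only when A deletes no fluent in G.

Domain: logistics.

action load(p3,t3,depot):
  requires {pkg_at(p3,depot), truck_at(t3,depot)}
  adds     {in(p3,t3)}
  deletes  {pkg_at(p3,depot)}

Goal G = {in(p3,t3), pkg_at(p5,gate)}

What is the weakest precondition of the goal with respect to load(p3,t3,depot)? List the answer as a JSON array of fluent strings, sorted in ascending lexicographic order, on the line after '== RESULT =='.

Compute (G \ add) ∪ pre:
  G ∩ del = {}  (empty — regression defined)
  G \ add = {in(p3,t3), pkg_at(p5,gate)} \ {in(p3,t3)} = {pkg_at(p5,gate)}
  ∪ pre   = {pkg_at(p5,gate)} ∪ {pkg_at(p3,depot), truck_at(t3,depot)}
          = {pkg_at(p3,depot), pkg_at(p5,gate), truck_at(t3,depot)}

== RESULT ==
["pkg_at(p3,depot)", "pkg_at(p5,gate)", "truck_at(t3,depot)"]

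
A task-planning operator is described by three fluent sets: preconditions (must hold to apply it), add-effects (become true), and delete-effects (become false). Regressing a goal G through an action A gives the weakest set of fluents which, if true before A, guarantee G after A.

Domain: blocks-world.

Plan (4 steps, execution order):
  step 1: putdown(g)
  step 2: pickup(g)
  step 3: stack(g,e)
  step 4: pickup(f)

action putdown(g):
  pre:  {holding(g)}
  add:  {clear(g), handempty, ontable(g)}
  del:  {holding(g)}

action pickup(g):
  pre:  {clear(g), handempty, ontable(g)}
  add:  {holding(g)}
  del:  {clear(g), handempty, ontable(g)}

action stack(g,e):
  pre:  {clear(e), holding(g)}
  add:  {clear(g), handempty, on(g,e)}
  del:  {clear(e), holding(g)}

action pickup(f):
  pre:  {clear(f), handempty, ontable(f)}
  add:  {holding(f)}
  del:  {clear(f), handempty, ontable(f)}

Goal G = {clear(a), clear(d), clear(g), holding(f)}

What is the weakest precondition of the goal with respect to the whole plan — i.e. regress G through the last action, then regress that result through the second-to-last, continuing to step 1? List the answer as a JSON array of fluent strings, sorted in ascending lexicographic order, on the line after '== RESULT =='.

Regress step by step:
  through step 4 (pickup(f)): drop {holding(f)}, keep {clear(a), clear(d), clear(g)}, require {clear(f), handempty, ontable(f)}
    → {clear(a), clear(d), clear(f), clear(g), handempty, ontable(f)}
  through step 3 (stack(g,e)): drop {clear(g), handempty}, keep {clear(a), clear(d), clear(f), ontable(f)}, require {clear(e), holding(g)}
    → {clear(a), clear(d), clear(e), clear(f), holding(g), ontable(f)}
  through step 2 (pickup(g)): drop {holding(g)}, keep {clear(a), clear(d), clear(e), clear(f), ontable(f)}, require {clear(g), handempty, ontable(g)}
    → {clear(a), clear(d), clear(e), clear(f), clear(g), handempty, ontable(f), ontable(g)}
  through step 1 (putdown(g)): drop {clear(g), handempty, ontable(g)}, keep {clear(a), clear(d), clear(e), clear(f), ontable(f)}, require {holding(g)}
    → {clear(a), clear(d), clear(e), clear(f), holding(g), ontable(f)}

== RESULT ==
["clear(a)", "clear(d)", "clear(e)", "clear(f)", "holding(g)", "ontable(f)"]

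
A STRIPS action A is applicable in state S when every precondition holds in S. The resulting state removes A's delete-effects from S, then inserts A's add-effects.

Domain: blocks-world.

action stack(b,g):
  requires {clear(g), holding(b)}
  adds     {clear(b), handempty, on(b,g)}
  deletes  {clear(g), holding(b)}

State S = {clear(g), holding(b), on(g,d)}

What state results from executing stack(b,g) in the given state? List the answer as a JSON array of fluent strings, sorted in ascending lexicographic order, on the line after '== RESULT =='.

Progress:
  pre ⊆ S: {clear(g), holding(b)} ⊆ S  — applicable
  S \ del = {on(g,d)}
  ∪ add   = {clear(b), handempty, on(b,g), on(g,d)}

== RESULT ==
["clear(b)", "handempty", "on(b,g)", "on(g,d)"]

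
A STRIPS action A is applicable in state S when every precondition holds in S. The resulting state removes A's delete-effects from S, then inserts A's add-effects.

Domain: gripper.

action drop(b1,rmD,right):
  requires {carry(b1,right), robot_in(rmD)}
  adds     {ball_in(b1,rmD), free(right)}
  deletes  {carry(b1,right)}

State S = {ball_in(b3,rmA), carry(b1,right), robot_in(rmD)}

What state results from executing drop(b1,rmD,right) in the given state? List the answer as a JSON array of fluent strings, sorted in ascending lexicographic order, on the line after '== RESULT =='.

Progress:
  pre ⊆ S: {carry(b1,right), robot_in(rmD)} ⊆ S  — applicable
  S \ del = {ball_in(b3,rmA), robot_in(rmD)}
  ∪ add   = {ball_in(b1,rmD), ball_in(b3,rmA), free(right), robot_in(rmD)}

== RESULT ==
["ball_in(b1,rmD)", "ball_in(b3,rmA)", "free(right)", "robot_in(rmD)"]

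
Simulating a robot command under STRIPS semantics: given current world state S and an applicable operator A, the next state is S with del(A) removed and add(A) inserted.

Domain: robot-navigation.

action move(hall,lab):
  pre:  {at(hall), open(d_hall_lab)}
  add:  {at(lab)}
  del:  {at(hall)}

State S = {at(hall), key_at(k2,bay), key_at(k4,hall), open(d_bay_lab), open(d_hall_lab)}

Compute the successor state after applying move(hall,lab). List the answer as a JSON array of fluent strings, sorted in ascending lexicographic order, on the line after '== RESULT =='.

Compute (S \ del) ∪ add:
  pre ⊆ S: {at(hall), open(d_hall_lab)} ⊆ S  — applicable
  S \ del = {key_at(k2,bay), key_at(k4,hall), open(d_bay_lab), open(d_hall_lab)}
  ∪ add   = {at(lab), key_at(k2,bay), key_at(k4,hall), open(d_bay_lab), open(d_hall_lab)}

== RESULT ==
["at(lab)", "key_at(k2,bay)", "key_at(k4,hall)", "open(d_bay_lab)", "open(d_hall_lab)"]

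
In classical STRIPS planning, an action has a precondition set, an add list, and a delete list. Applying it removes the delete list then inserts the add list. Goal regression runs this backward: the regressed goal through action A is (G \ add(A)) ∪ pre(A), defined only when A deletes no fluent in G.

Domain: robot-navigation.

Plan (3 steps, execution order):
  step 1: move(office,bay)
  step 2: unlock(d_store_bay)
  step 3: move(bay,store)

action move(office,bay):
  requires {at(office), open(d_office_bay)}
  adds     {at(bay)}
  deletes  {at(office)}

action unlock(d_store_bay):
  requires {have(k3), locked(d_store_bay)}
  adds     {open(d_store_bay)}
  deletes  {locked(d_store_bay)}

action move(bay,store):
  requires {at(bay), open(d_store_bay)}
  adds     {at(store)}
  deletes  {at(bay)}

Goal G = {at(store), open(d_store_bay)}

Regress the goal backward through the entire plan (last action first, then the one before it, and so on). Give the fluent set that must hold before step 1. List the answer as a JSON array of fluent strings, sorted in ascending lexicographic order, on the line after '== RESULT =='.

Regress step by step:
  through step 3 (move(bay,store)): drop {at(store)}, keep {open(d_store_bay)}, require {at(bay), open(d_store_bay)}
    → {at(bay), open(d_store_bay)}
  through step 2 (unlock(d_store_bay)): drop {open(d_store_bay)}, keep {at(bay)}, require {have(k3), locked(d_store_bay)}
    → {at(bay), have(k3), locked(d_store_bay)}
  through step 1 (move(office,bay)): drop {at(bay)}, keep {have(k3), locked(d_store_bay)}, require {at(office), open(d_office_bay)}
    → {at(office), have(k3), locked(d_store_bay), open(d_office_bay)}

== RESULT ==
["at(office)", "have(k3)", "locked(d_store_bay)", "open(d_office_bay)"]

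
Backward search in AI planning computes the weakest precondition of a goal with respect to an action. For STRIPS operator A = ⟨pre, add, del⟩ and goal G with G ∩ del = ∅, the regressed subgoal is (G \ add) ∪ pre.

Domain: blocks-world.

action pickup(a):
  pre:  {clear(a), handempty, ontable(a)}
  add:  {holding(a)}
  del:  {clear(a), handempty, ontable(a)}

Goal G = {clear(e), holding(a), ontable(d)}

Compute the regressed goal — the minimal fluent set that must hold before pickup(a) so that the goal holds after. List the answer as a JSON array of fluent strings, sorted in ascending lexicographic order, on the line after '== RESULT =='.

Regress:
  G ∩ del = {}  (empty — regression defined)
  G \ add = {clear(e), holding(a), ontable(d)} \ {holding(a)} = {clear(e), ontable(d)}
  ∪ pre   = {clear(e), ontable(d)} ∪ {clear(a), handempty, ontable(a)}
          = {clear(a), clear(e), handempty, ontable(a), ontable(d)}

== RESULT ==
["clear(a)", "clear(e)", "handempty", "ontable(a)", "ontable(d)"]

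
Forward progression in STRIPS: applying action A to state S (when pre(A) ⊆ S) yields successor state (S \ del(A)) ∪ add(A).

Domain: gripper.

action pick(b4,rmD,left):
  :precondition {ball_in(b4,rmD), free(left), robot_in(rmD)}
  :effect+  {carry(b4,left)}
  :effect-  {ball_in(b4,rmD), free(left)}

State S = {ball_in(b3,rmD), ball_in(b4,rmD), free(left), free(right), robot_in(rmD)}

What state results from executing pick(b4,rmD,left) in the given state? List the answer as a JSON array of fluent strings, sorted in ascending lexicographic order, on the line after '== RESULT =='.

Progress:
  pre ⊆ S: {ball_in(b4,rmD), free(left), robot_in(rmD)} ⊆ S  — applicable
  S \ del = {ball_in(b3,rmD), free(right), robot_in(rmD)}
  ∪ add   = {ball_in(b3,rmD), carry(b4,left), free(right), robot_in(rmD)}

== RESULT ==
["ball_in(b3,rmD)", "carry(b4,left)", "free(right)", "robot_in(rmD)"]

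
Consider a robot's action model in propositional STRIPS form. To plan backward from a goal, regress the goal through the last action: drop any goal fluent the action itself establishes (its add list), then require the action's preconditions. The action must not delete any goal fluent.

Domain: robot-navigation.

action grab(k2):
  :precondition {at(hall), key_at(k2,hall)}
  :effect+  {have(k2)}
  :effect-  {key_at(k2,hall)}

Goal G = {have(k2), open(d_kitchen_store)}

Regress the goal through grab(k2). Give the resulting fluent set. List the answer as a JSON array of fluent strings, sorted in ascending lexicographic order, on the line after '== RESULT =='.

Compute (G \ add) ∪ pre:
  G ∩ del = {}  (empty — regression defined)
  G \ add = {have(k2), open(d_kitchen_store)} \ {have(k2)} = {open(d_kitchen_store)}
  ∪ pre   = {open(d_kitchen_store)} ∪ {at(hall), key_at(k2,hall)}
          = {at(hall), key_at(k2,hall), open(d_kitchen_store)}

== RESULT ==
["at(hall)", "key_at(k2,hall)", "open(d_kitchen_store)"]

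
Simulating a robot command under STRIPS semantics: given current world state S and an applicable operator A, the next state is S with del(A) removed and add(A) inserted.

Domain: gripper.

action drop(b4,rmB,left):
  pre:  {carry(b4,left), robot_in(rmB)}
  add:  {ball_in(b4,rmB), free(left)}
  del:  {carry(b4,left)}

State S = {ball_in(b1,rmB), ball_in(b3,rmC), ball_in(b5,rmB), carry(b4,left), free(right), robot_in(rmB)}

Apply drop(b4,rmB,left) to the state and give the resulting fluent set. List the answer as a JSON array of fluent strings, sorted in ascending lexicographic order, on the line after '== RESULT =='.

Progress:
  pre ⊆ S: {carry(b4,left), robot_in(rmB)} ⊆ S  — applicable
  S \ del = {ball_in(b1,rmB), ball_in(b3,rmC), ball_in(b5,rmB), free(right), robot_in(rmB)}
  ∪ add   = {ball_in(b1,rmB), ball_in(b3,rmC), ball_in(b4,rmB), ball_in(b5,rmB), free(left), free(right), robot_in(rmB)}

== RESULT ==
["ball_in(b1,rmB)", "ball_in(b3,rmC)", "ball_in(b4,rmB)", "ball_in(b5,rmB)", "free(left)", "free(right)", "robot_in(rmB)"]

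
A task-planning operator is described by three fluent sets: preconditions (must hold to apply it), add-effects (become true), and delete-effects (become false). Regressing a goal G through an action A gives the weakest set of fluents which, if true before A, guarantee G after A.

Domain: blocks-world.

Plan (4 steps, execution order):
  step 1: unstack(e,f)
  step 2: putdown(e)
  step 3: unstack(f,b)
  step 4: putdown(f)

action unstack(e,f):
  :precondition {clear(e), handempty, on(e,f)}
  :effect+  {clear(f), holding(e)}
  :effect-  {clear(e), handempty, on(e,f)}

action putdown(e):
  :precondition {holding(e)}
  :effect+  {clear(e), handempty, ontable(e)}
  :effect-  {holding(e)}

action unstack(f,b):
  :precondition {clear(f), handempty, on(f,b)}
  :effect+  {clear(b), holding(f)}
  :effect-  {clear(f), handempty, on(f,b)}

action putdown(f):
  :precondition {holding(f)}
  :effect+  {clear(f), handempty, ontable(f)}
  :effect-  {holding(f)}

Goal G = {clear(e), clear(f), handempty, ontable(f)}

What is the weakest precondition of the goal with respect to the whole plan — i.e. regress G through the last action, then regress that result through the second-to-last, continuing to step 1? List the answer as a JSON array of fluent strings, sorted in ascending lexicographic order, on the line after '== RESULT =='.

Regress step by step:
  through step 4 (putdown(f)): drop {clear(f), handempty, ontable(f)}, keep {clear(e)}, require {holding(f)}
    → {clear(e), holding(f)}
  through step 3 (unstack(f,b)): drop {holding(f)}, keep {clear(e)}, require {clear(f), handempty, on(f,b)}
    → {clear(e), clear(f), handempty, on(f,b)}
  through step 2 (putdown(e)): drop {clear(e), handempty}, keep {clear(f), on(f,b)}, require {holding(e)}
    → {clear(f), holding(e), on(f,b)}
  through step 1 (unstack(e,f)): drop {clear(f), holding(e)}, keep {on(f,b)}, require {clear(e), handempty, on(e,f)}
    → {clear(e), handempty, on(e,f), on(f,b)}

== RESULT ==
["clear(e)", "handempty", "on(e,f)", "on(f,b)"]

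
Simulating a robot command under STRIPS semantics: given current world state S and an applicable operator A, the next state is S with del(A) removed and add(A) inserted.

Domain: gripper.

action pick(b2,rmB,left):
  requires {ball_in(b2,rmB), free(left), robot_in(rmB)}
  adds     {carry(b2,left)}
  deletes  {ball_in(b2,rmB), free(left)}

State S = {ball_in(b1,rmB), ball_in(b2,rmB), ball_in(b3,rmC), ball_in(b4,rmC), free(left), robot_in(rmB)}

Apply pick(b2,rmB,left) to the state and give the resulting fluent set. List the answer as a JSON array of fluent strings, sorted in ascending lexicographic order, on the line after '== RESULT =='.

Compute (S \ del) ∪ add:
  pre ⊆ S: {ball_in(b2,rmB), free(left), robot_in(rmB)} ⊆ S  — applicable
  S \ del = {ball_in(b1,rmB), ball_in(b3,rmC), ball_in(b4,rmC), robot_in(rmB)}
  ∪ add   = {ball_in(b1,rmB), ball_in(b3,rmC), ball_in(b4,rmC), carry(b2,left), robot_in(rmB)}

== RESULT ==
["ball_in(b1,rmB)", "ball_in(b3,rmC)", "ball_in(b4,rmC)", "carry(b2,left)", "robot_in(rmB)"]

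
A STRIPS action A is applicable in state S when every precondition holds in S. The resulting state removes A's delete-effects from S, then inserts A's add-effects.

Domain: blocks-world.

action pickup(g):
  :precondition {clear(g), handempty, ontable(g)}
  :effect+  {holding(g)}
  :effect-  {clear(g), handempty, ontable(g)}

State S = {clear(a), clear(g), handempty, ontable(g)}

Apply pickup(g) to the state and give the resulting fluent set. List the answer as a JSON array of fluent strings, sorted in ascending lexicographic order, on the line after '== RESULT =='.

Compute (S \ del) ∪ add:
  pre ⊆ S: {clear(g), handempty, ontable(g)} ⊆ S  — applicable
  S \ del = {clear(a)}
  ∪ add   = {clear(a), holding(g)}

== RESULT ==
["clear(a)", "holding(g)"]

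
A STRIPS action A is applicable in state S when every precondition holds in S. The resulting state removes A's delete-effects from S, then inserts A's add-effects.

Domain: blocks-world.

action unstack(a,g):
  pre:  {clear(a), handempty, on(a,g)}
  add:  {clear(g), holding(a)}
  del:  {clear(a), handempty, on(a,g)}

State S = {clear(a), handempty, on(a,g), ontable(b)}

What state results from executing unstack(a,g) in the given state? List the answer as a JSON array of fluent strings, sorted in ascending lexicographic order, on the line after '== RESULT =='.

Progress:
  pre ⊆ S: {clear(a), handempty, on(a,g)} ⊆ S  — applicable
  S \ del = {ontable(b)}
  ∪ add   = {clear(g), holding(a), ontable(b)}

== RESULT ==
["clear(g)", "holding(a)", "ontable(b)"]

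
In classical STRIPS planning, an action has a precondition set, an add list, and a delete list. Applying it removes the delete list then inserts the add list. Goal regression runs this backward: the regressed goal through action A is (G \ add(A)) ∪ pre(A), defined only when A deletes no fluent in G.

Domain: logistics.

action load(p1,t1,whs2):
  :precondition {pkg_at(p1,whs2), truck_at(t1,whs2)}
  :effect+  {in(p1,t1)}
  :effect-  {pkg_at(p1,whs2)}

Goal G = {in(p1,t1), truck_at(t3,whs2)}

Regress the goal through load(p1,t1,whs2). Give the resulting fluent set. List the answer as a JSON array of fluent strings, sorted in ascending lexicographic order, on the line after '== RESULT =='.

Regress:
  G ∩ del = {}  (empty — regression defined)
  G \ add = {in(p1,t1), truck_at(t3,whs2)} \ {in(p1,t1)} = {truck_at(t3,whs2)}
  ∪ pre   = {truck_at(t3,whs2)} ∪ {pkg_at(p1,whs2), truck_at(t1,whs2)}
          = {pkg_at(p1,whs2), truck_at(t1,whs2), truck_at(t3,whs2)}

== RESULT ==
["pkg_at(p1,whs2)", "truck_at(t1,whs2)", "truck_at(t3,whs2)"]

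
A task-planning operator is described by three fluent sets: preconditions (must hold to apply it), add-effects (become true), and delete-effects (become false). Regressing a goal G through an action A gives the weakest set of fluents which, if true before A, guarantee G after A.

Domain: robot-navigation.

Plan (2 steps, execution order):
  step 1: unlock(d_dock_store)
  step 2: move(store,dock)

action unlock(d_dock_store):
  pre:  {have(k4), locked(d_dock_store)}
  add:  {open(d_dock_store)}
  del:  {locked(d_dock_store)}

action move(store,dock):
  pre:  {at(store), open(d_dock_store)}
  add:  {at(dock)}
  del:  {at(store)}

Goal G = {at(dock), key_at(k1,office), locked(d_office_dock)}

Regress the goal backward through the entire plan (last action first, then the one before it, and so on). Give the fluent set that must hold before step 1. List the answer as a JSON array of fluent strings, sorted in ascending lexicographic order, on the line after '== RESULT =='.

Regress step by step:
  through step 2 (move(store,dock)): drop {at(dock)}, keep {key_at(k1,office), locked(d_office_dock)}, require {at(store), open(d_dock_store)}
    → {at(store), key_at(k1,office), locked(d_office_dock), open(d_dock_store)}
  through step 1 (unlock(d_dock_store)): drop {open(d_dock_store)}, keep {at(store), key_at(k1,office), locked(d_office_dock)}, require {have(k4), locked(d_dock_store)}
    → {at(store), have(k4), key_at(k1,office), locked(d_dock_store), locked(d_office_dock)}

== RESULT ==
["at(store)", "have(k4)", "key_at(k1,office)", "locked(d_dock_store)", "locked(d_office_dock)"]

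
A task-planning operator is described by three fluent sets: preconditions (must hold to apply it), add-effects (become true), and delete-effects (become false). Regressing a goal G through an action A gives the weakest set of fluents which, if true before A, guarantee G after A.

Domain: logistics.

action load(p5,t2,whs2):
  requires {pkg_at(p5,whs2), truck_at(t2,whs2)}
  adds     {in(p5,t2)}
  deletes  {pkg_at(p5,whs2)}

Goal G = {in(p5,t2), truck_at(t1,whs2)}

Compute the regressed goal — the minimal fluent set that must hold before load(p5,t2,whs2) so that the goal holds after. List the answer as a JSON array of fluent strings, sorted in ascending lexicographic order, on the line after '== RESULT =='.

Compute (G \ add) ∪ pre:
  G ∩ del = {}  (empty — regression defined)
  G \ add = {in(p5,t2), truck_at(t1,whs2)} \ {in(p5,t2)} = {truck_at(t1,whs2)}
  ∪ pre   = {truck_at(t1,whs2)} ∪ {pkg_at(p5,whs2), truck_at(t2,whs2)}
          = {pkg_at(p5,whs2), truck_at(t1,whs2), truck_at(t2,whs2)}

== RESULT ==
["pkg_at(p5,whs2)", "truck_at(t1,whs2)", "truck_at(t2,whs2)"]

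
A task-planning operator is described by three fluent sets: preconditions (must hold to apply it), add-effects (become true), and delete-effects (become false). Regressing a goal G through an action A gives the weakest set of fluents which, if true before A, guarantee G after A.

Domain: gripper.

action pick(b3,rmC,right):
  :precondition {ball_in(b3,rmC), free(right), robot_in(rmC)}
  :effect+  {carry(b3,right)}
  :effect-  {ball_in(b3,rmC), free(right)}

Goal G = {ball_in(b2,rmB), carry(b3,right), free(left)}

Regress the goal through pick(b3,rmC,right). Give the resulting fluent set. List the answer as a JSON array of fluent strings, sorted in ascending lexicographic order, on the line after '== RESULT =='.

Compute (G \ add) ∪ pre:
  G ∩ del = {}  (empty — regression defined)
  G \ add = {ball_in(b2,rmB), carry(b3,right), free(left)} \ {carry(b3,right)} = {ball_in(b2,rmB), free(left)}
  ∪ pre   = {ball_in(b2,rmB), free(left)} ∪ {ball_in(b3,rmC), free(right), robot_in(rmC)}
          = {ball_in(b2,rmB), ball_in(b3,rmC), free(left), free(right), robot_in(rmC)}

== RESULT ==
["ball_in(b2,rmB)", "ball_in(b3,rmC)", "free(left)", "free(right)", "robot_in(rmC)"]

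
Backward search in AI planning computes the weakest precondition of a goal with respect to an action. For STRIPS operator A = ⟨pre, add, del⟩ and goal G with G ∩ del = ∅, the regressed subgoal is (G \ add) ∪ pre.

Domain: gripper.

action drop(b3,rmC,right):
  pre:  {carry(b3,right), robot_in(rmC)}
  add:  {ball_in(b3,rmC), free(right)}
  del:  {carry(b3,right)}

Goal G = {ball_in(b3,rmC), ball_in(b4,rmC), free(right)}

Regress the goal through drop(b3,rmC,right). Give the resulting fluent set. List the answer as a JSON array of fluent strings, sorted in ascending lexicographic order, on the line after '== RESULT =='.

Compute (G \ add) ∪ pre:
  G ∩ del = {}  (empty — regression defined)
  G \ add = {ball_in(b3,rmC), ball_in(b4,rmC), free(right)} \ {ball_in(b3,rmC), free(right)} = {ball_in(b4,rmC)}
  ∪ pre   = {ball_in(b4,rmC)} ∪ {carry(b3,right), robot_in(rmC)}
          = {ball_in(b4,rmC), carry(b3,right), robot_in(rmC)}

== RESULT ==
["ball_in(b4,rmC)", "carry(b3,right)", "robot_in(rmC)"]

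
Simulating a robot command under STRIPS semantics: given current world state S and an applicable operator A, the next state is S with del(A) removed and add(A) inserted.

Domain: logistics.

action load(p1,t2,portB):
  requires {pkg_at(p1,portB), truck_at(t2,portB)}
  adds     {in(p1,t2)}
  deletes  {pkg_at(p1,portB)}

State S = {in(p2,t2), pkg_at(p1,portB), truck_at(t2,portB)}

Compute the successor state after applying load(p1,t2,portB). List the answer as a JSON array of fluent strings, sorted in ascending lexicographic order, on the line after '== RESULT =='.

Compute (S \ del) ∪ add:
  pre ⊆ S: {pkg_at(p1,portB), truck_at(t2,portB)} ⊆ S  — applicable
  S \ del = {in(p2,t2), truck_at(t2,portB)}
  ∪ add   = {in(p1,t2), in(p2,t2), truck_at(t2,portB)}

== RESULT ==
["in(p1,t2)", "in(p2,t2)", "truck_at(t2,portB)"]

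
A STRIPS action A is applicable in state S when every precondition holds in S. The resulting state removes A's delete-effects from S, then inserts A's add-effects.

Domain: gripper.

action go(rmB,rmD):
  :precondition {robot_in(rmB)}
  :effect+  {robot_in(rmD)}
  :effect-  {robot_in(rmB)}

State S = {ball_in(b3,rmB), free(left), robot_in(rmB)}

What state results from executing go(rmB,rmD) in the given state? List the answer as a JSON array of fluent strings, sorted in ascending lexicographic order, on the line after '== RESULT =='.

Progress:
  pre ⊆ S: {robot_in(rmB)} ⊆ S  — applicable
  S \ del = {ball_in(b3,rmB), free(left)}
  ∪ add   = {ball_in(b3,rmB), free(left), robot_in(rmD)}

== RESULT ==
["ball_in(b3,rmB)", "free(left)", "robot_in(rmD)"]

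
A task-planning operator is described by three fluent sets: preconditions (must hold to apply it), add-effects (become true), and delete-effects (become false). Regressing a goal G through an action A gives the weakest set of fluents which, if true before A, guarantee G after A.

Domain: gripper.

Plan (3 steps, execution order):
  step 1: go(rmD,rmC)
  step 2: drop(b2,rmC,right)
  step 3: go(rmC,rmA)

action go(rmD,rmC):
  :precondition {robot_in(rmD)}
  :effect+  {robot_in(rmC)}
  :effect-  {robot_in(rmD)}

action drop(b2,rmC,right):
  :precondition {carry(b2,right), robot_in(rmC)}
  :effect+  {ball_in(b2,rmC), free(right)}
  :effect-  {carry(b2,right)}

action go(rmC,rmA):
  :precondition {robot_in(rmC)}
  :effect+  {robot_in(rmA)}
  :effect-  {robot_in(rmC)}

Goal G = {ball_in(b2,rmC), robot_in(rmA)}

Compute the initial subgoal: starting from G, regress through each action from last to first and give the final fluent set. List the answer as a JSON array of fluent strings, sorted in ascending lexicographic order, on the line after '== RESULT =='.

Regress step by step:
  through step 3 (go(rmC,rmA)): drop {robot_in(rmA)}, keep {ball_in(b2,rmC)}, require {robot_in(rmC)}
    → {ball_in(b2,rmC), robot_in(rmC)}
  through step 2 (drop(b2,rmC,right)): drop {ball_in(b2,rmC)}, keep {robot_in(rmC)}, require {carry(b2,right), robot_in(rmC)}
    → {carry(b2,right), robot_in(rmC)}
  through step 1 (go(rmD,rmC)): drop {robot_in(rmC)}, keep {carry(b2,right)}, require {robot_in(rmD)}
    → {carry(b2,right), robot_in(rmD)}

== RESULT ==
["carry(b2,right)", "robot_in(rmD)"]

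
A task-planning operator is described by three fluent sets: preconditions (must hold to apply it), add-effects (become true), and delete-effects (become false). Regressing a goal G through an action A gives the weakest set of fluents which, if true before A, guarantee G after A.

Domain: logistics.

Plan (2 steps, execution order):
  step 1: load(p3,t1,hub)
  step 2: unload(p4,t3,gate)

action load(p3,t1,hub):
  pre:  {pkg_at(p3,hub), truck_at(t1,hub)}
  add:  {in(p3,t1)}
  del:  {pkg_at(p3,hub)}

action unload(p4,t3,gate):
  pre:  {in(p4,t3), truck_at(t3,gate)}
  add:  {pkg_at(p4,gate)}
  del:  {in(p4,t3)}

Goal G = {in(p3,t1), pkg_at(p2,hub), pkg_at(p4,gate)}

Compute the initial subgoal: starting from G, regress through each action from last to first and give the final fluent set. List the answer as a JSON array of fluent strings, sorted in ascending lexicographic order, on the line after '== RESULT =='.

Regress step by step:
  through step 2 (unload(p4,t3,gate)): drop {pkg_at(p4,gate)}, keep {in(p3,t1), pkg_at(p2,hub)}, require {in(p4,t3), truck_at(t3,gate)}
    → {in(p3,t1), in(p4,t3), pkg_at(p2,hub), truck_at(t3,gate)}
  through step 1 (load(p3,t1,hub)): drop {in(p3,t1)}, keep {in(p4,t3), pkg_at(p2,hub), truck_at(t3,gate)}, require {pkg_at(p3,hub), truck_at(t1,hub)}
    → {in(p4,t3), pkg_at(p2,hub), pkg_at(p3,hub), truck_at(t1,hub), truck_at(t3,gate)}

== RESULT ==
["in(p4,t3)", "pkg_at(p2,hub)", "pkg_at(p3,hub)", "truck_at(t1,hub)", "truck_at(t3,gate)"]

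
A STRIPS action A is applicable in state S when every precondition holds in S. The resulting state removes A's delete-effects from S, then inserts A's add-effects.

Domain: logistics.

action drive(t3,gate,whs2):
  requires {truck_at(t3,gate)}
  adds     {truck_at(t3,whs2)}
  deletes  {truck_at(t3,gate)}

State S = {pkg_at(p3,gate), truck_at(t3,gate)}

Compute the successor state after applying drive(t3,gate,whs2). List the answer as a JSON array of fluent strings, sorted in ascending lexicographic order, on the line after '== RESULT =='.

Progress:
  pre ⊆ S: {truck_at(t3,gate)} ⊆ S  — applicable
  S \ del = {pkg_at(p3,gate)}
  ∪ add   = {pkg_at(p3,gate), truck_at(t3,whs2)}

== RESULT ==
["pkg_at(p3,gate)", "truck_at(t3,whs2)"]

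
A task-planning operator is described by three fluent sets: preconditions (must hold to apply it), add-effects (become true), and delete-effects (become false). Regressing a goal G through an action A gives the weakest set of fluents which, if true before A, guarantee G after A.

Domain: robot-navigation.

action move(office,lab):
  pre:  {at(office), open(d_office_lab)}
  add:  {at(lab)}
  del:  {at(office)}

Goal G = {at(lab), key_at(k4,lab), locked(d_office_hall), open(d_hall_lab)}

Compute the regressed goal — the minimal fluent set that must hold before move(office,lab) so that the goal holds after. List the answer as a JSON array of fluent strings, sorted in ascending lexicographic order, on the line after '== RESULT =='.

Compute (G \ add) ∪ pre:
  G ∩ del = {}  (empty — regression defined)
  G \ add = {at(lab), key_at(k4,lab), locked(d_office_hall), open(d_hall_lab)} \ {at(lab)} = {key_at(k4,lab), locked(d_office_hall), open(d_hall_lab)}
  ∪ pre   = {key_at(k4,lab), locked(d_office_hall), open(d_hall_lab)} ∪ {at(office), open(d_office_lab)}
          = {at(office), key_at(k4,lab), locked(d_office_hall), open(d_hall_lab), open(d_office_lab)}

== RESULT ==
["at(office)", "key_at(k4,lab)", "locked(d_office_hall)", "open(d_hall_lab)", "open(d_office_lab)"]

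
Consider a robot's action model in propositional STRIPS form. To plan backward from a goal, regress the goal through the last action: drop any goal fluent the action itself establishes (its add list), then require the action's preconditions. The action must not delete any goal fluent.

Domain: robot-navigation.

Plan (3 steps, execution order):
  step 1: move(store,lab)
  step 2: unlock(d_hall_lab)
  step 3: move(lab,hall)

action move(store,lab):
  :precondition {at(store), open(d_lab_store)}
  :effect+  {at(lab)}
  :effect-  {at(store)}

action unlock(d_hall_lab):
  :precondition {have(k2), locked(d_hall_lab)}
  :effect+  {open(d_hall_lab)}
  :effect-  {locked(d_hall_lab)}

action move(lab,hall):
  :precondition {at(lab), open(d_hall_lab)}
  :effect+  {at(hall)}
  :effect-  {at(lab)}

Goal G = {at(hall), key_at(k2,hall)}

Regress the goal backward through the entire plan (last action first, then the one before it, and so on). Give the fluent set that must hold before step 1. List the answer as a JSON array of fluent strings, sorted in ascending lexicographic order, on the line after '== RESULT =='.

Regress step by step:
  through step 3 (move(lab,hall)): drop {at(hall)}, keep {key_at(k2,hall)}, require {at(lab), open(d_hall_lab)}
    → {at(lab), key_at(k2,hall), open(d_hall_lab)}
  through step 2 (unlock(d_hall_lab)): drop {open(d_hall_lab)}, keep {at(lab), key_at(k2,hall)}, require {have(k2), locked(d_hall_lab)}
    → {at(lab), have(k2), key_at(k2,hall), locked(d_hall_lab)}
  through step 1 (move(store,lab)): drop {at(lab)}, keep {have(k2), key_at(k2,hall), locked(d_hall_lab)}, require {at(store), open(d_lab_store)}
    → {at(store), have(k2), key_at(k2,hall), locked(d_hall_lab), open(d_lab_store)}

== RESULT ==
["at(store)", "have(k2)", "key_at(k2,hall)", "locked(d_hall_lab)", "open(d_lab_store)"]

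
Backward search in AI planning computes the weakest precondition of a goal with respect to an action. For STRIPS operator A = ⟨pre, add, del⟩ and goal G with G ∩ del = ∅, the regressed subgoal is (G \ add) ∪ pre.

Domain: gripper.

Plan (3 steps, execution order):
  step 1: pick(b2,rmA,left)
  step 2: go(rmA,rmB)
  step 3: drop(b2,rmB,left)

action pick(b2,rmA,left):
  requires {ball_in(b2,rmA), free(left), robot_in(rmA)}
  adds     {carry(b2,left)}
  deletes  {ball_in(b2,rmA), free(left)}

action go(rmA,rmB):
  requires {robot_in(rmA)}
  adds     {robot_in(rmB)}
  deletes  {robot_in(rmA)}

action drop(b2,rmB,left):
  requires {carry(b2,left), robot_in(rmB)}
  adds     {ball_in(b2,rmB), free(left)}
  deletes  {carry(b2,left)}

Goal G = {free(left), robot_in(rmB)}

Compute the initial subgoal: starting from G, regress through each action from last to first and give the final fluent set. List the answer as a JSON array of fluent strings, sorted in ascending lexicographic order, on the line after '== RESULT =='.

Work backward from the goal:
  through step 3 (drop(b2,rmB,left)): drop {free(left)}, keep {robot_in(rmB)}, require {carry(b2,left), robot_in(rmB)}
    → {carry(b2,left), robot_in(rmB)}
  through step 2 (go(rmA,rmB)): drop {robot_in(rmB)}, keep {carry(b2,left)}, require {robot_in(rmA)}
    → {carry(b2,left), robot_in(rmA)}
  through step 1 (pick(b2,rmA,left)): drop {carry(b2,left)}, keep {robot_in(rmA)}, require {ball_in(b2,rmA), free(left), robot_in(rmA)}
    → {ball_in(b2,rmA), free(left), robot_in(rmA)}

== RESULT ==
["ball_in(b2,rmA)", "free(left)", "robot_in(rmA)"]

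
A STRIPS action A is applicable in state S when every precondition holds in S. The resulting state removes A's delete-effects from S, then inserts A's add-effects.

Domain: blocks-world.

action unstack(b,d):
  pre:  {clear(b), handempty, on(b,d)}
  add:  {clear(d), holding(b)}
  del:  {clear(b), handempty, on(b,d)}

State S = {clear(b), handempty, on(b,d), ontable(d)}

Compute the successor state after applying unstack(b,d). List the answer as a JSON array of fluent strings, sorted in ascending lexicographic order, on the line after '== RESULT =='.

Compute (S \ del) ∪ add:
  pre ⊆ S: {clear(b), handempty, on(b,d)} ⊆ S  — applicable
  S \ del = {ontable(d)}
  ∪ add   = {clear(d), holding(b), ontable(d)}

== RESULT ==
["clear(d)", "holding(b)", "ontable(d)"]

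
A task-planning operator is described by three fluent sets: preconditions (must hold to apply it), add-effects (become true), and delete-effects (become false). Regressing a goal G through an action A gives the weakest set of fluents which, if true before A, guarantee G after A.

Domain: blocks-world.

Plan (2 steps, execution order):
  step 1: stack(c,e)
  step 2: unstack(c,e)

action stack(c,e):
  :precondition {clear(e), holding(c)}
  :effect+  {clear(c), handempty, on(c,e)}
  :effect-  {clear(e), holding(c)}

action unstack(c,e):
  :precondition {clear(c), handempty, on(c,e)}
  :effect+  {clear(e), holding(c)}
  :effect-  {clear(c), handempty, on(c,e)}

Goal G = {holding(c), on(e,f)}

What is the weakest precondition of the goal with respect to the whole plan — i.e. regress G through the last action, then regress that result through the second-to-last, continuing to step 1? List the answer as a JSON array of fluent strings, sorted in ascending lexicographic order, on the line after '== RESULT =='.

Regress step by step:
  through step 2 (unstack(c,e)): drop {holding(c)}, keep {on(e,f)}, require {clear(c), handempty, on(c,e)}
    → {clear(c), handempty, on(c,e), on(e,f)}
  through step 1 (stack(c,e)): drop {clear(c), handempty, on(c,e)}, keep {on(e,f)}, require {clear(e), holding(c)}
    → {clear(e), holding(c), on(e,f)}

== RESULT ==
["clear(e)", "holding(c)", "on(e,f)"]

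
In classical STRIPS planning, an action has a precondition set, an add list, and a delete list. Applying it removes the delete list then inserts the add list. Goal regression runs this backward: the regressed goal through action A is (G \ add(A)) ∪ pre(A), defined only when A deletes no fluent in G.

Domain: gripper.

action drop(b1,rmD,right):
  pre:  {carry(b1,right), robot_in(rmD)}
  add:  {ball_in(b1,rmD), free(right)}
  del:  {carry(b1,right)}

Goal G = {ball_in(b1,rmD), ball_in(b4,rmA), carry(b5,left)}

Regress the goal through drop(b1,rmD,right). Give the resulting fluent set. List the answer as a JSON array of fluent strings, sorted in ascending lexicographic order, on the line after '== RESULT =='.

Regress:
  G ∩ del = {}  (empty — regression defined)
  G \ add = {ball_in(b1,rmD), ball_in(b4,rmA), carry(b5,left)} \ {ball_in(b1,rmD), free(right)} = {ball_in(b4,rmA), carry(b5,left)}
  ∪ pre   = {ball_in(b4,rmA), carry(b5,left)} ∪ {carry(b1,right), robot_in(rmD)}
          = {ball_in(b4,rmA), carry(b1,right), carry(b5,left), robot_in(rmD)}

== RESULT ==
["ball_in(b4,rmA)", "carry(b1,right)", "carry(b5,left)", "robot_in(rmD)"]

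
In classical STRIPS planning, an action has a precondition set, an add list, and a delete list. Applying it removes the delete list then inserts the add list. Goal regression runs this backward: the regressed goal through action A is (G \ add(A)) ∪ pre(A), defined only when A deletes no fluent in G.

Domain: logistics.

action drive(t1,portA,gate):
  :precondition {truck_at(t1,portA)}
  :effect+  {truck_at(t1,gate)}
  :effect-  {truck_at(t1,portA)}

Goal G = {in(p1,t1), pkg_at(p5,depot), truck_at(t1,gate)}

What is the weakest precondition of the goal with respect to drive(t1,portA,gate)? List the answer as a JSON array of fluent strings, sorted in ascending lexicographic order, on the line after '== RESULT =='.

Compute (G \ add) ∪ pre:
  G ∩ del = {}  (empty — regression defined)
  G \ add = {in(p1,t1), pkg_at(p5,depot), truck_at(t1,gate)} \ {truck_at(t1,gate)} = {in(p1,t1), pkg_at(p5,depot)}
  ∪ pre   = {in(p1,t1), pkg_at(p5,depot)} ∪ {truck_at(t1,portA)}
          = {in(p1,t1), pkg_at(p5,depot), truck_at(t1,portA)}

== RESULT ==
["in(p1,t1)", "pkg_at(p5,depot)", "truck_at(t1,portA)"]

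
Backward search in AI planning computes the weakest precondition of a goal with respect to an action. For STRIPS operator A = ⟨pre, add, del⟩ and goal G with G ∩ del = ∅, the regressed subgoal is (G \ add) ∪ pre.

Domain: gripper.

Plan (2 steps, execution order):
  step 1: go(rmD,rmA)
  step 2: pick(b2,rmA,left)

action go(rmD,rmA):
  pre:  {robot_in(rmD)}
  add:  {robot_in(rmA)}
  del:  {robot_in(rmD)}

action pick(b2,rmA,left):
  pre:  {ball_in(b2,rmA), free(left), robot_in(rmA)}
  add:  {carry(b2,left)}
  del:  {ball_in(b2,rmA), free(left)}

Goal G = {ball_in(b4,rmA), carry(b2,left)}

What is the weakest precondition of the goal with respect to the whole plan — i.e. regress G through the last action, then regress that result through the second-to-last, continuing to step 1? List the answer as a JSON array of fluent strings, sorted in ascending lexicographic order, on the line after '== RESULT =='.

Regress step by step:
  through step 2 (pick(b2,rmA,left)): drop {carry(b2,left)}, keep {ball_in(b4,rmA)}, require {ball_in(b2,rmA), free(left), robot_in(rmA)}
    → {ball_in(b2,rmA), ball_in(b4,rmA), free(left), robot_in(rmA)}
  through step 1 (go(rmD,rmA)): drop {robot_in(rmA)}, keep {ball_in(b2,rmA), ball_in(b4,rmA), free(left)}, require {robot_in(rmD)}
    → {ball_in(b2,rmA), ball_in(b4,rmA), free(left), robot_in(rmD)}

== RESULT ==
["ball_in(b2,rmA)", "ball_in(b4,rmA)", "free(left)", "robot_in(rmD)"]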